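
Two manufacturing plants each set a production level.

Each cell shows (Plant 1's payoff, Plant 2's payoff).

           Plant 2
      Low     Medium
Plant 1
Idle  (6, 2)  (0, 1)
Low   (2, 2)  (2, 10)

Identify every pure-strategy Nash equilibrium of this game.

Check each profile: it is a Nash equilibrium iff no player can strictly gain by switching unilaterally.
(Idle, Low): Plant 1 gets 6, best alternative 2; Plant 2 gets 2, best alternative 1. No profitable deviation — NE.
(Idle, Medium): Plant 1 can switch to Low (0 → 2). Not NE.
(Low, Low): Plant 1 can switch to Idle (2 → 6). Not NE.
(Low, Medium): Plant 1 gets 2, best alternative 0; Plant 2 gets 10, best alternative 2. No profitable deviation — NE.

(Idle, Low), (Low, Medium)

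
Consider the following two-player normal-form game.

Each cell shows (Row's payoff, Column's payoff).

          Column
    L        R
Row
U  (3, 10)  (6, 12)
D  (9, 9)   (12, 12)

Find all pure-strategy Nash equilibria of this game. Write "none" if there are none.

The unique pure-strategy Nash equilibrium is (D, R).

(U, L): Row can switch to D (3 → 9). Not NE.
(U, R): Row can switch to D (6 → 12). Not NE.
(D, L): Column can switch to R (9 → 12). Not NE.
(D, R): Row gets 12, best alternative 6; Column gets 12, best alternative 9. No profitable deviation — NE.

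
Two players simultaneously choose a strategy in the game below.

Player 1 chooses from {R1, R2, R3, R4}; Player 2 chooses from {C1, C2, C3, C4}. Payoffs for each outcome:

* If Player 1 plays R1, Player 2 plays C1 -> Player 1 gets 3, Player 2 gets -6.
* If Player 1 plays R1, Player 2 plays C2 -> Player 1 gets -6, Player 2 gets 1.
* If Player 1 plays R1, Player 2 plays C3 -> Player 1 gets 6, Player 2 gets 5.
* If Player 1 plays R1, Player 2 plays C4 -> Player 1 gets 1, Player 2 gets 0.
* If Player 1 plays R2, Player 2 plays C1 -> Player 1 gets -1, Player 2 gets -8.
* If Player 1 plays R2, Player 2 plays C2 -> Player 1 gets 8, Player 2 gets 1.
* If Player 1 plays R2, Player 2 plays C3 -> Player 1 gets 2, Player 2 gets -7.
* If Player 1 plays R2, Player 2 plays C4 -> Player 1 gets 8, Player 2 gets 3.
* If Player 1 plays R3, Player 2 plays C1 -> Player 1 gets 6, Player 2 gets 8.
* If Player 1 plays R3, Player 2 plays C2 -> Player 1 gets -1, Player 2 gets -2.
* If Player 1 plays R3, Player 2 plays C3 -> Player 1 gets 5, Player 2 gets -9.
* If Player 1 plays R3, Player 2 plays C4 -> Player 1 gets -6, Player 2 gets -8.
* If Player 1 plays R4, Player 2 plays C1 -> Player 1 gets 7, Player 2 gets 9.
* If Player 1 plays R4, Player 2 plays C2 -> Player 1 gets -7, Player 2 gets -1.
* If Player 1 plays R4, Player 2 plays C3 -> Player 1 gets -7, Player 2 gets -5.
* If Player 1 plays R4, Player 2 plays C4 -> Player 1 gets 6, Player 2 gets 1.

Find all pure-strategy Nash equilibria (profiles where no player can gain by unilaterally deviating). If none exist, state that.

Pure-strategy Nash equilibria: (R1, C3), (R2, C4), (R4, C1)

Player 1 against C1: payoffs 3, -1, 6, 7 → best response R4.
Player 1 against C2: payoffs -6, 8, -1, -7 → best response R2.
Player 1 against C3: payoffs 6, 2, 5, -7 → best response R1.
Player 1 against C4: payoffs 1, 8, -6, 6 → best response R2.
Player 2 against R1: payoffs -6, 1, 5, 0 → best response C3.
Player 2 against R2: payoffs -8, 1, -7, 3 → best response C4.
Player 2 against R3: payoffs 8, -2, -9, -8 → best response C1.
Player 2 against R4: payoffs 9, -1, -5, 1 → best response C1.
Mutual best responses: (R1, C3); (R2, C4); (R4, C1).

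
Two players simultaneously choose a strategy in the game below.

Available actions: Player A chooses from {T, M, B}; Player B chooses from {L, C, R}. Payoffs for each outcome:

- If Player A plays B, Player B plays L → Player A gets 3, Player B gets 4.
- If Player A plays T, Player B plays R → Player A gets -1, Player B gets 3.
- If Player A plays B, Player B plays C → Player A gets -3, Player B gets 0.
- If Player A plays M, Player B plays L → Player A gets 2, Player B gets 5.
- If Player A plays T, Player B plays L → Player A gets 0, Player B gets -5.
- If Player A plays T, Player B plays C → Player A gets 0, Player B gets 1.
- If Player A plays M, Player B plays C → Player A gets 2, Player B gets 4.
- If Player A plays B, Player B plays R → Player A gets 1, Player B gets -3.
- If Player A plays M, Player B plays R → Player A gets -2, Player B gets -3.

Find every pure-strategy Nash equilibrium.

Pure NE: (B, L)

For each strategy profile, look for a profitable unilateral deviation.
(T, L): Player A can switch to M (0 → 2). Not NE.
(T, C): Player A can switch to M (0 → 2). Not NE.
(T, R): Player A can switch to B (-1 → 1). Not NE.
(M, L): Player A can switch to B (2 → 3). Not NE.
(M, C): Player B can switch to L (4 → 5). Not NE.
(M, R): Player A can switch to T (-2 → -1). Not NE.
(B, L): Player A gets 3, best alternative 2; Player B gets 4, best alternative 0. No profitable deviation — NE.
(B, C): Player A can switch to T (-3 → 0). Not NE.
(B, R): Player B can switch to L (-3 → 4). Not NE.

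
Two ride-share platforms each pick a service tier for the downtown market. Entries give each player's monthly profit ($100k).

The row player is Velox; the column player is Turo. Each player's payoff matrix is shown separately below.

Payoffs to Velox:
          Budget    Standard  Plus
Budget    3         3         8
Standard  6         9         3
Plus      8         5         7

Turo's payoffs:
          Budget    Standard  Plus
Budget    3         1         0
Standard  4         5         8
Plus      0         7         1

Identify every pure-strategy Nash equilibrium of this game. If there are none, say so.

Check each profile: it is a Nash equilibrium iff no player can strictly gain by switching unilaterally.
(Budget, Budget): Velox can switch to Standard (3 → 6). Not NE.
(Budget, Standard): Velox can switch to Standard (3 → 9). Not NE.
(Budget, Plus): Turo can switch to Budget (0 → 3). Not NE.
(Standard, Budget): Velox can switch to Plus (6 → 8). Not NE.
(Standard, Standard): Turo can switch to Plus (5 → 8). Not NE.
(Standard, Plus): Velox can switch to Budget (3 → 8). Not NE.
(Plus, Budget): Turo can switch to Standard (0 → 7). Not NE.
(Plus, Standard): Velox can switch to Standard (5 → 9). Not NE.
(The remaining 1 profile has a profitable deviation by the same check.)

none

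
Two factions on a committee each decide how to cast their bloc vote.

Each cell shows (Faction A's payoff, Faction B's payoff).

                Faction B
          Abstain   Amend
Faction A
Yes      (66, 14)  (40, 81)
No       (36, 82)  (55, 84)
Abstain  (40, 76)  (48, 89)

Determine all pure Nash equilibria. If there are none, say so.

The unique pure-strategy Nash equilibrium is (No, Amend).

Faction A against Abstain: payoffs 66, 36, 40 → best response Yes.
Faction A against Amend: payoffs 40, 55, 48 → best response No.
Faction B against Yes: payoffs 14, 81 → best response Amend.
Faction B against No: payoffs 82, 84 → best response Amend.
Faction B against Abstain: payoffs 76, 89 → best response Amend.
Mutual best responses: (No, Amend).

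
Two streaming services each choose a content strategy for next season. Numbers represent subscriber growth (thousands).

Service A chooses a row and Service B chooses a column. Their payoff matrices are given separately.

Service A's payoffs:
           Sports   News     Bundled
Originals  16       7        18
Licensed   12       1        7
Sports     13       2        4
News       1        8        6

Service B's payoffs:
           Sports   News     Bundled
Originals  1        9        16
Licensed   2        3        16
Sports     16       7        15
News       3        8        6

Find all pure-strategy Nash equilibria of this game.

Service A against Sports: payoffs 16, 12, 13, 1 → best response Originals.
Service A against News: payoffs 7, 1, 2, 8 → best response News.
Service A against Bundled: payoffs 18, 7, 4, 6 → best response Originals.
Service B against Originals: payoffs 1, 9, 16 → best response Bundled.
Service B against Licensed: payoffs 2, 3, 16 → best response Bundled.
Service B against Sports: payoffs 16, 7, 15 → best response Sports.
Service B against News: payoffs 3, 8, 6 → best response News.
Mutual best responses: (Originals, Bundled); (News, News).

The pure Nash equilibria are (Originals, Bundled), (News, News).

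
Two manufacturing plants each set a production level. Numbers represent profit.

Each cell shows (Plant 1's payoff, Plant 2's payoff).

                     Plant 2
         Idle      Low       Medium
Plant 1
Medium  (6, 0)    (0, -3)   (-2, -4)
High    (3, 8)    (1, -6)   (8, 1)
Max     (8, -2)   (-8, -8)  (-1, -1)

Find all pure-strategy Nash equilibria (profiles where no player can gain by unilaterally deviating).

(Medium, Idle): Plant 1 can switch to Max (6 → 8). Not NE.
(Medium, Low): Plant 1 can switch to High (0 → 1). Not NE.
(Medium, Medium): Plant 1 can switch to High (-2 → 8). Not NE.
(High, Idle): Plant 1 can switch to Medium (3 → 6). Not NE.
(High, Low): Plant 2 can switch to Idle (-6 → 8). Not NE.
(High, Medium): Plant 2 can switch to Idle (1 → 8). Not NE.
(Max, Idle): Plant 2 can switch to Medium (-2 → -1). Not NE.
(Max, Low): Plant 1 can switch to Medium (-8 → 0). Not NE.
(Max, Medium): Plant 1 can switch to High (-1 → 8). Not NE.

There is no pure-strategy Nash equilibrium.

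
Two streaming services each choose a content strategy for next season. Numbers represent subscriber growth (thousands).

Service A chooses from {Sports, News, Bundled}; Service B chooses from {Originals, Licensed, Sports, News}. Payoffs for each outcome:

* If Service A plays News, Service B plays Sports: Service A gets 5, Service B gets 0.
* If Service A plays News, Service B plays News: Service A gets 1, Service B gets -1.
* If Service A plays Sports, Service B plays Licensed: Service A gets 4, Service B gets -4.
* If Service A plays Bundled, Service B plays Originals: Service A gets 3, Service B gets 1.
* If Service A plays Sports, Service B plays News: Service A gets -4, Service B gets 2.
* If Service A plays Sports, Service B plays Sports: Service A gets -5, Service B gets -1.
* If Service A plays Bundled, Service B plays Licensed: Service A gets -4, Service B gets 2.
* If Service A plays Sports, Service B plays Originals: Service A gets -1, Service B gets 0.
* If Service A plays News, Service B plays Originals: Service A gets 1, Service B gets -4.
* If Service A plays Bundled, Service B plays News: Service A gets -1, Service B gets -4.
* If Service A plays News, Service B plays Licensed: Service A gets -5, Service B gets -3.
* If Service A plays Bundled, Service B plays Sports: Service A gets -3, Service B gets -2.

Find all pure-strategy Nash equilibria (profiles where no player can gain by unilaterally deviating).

Service A against Originals: payoffs -1, 1, 3 → best response Bundled.
Service A against Licensed: payoffs 4, -5, -4 → best response Sports.
Service A against Sports: payoffs -5, 5, -3 → best response News.
Service A against News: payoffs -4, 1, -1 → best response News.
Service B against Sports: payoffs 0, -4, -1, 2 → best response News.
Service B against News: payoffs -4, -3, 0, -1 → best response Sports.
Service B against Bundled: payoffs 1, 2, -2, -4 → best response Licensed.
Mutual best responses: (News, Sports).

(News, Sports)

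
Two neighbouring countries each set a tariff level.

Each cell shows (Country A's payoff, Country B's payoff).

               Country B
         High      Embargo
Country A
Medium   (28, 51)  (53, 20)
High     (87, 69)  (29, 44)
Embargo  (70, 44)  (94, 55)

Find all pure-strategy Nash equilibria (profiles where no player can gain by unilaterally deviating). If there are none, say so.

Pure-strategy Nash equilibria: (High, High); (Embargo, Embargo)

Country A against High: payoffs 28, 87, 70 → best response High.
Country A against Embargo: payoffs 53, 29, 94 → best response Embargo.
Country B against Medium: payoffs 51, 20 → best response High.
Country B against High: payoffs 69, 44 → best response High.
Country B against Embargo: payoffs 44, 55 → best response Embargo.
Mutual best responses: (High, High); (Embargo, Embargo).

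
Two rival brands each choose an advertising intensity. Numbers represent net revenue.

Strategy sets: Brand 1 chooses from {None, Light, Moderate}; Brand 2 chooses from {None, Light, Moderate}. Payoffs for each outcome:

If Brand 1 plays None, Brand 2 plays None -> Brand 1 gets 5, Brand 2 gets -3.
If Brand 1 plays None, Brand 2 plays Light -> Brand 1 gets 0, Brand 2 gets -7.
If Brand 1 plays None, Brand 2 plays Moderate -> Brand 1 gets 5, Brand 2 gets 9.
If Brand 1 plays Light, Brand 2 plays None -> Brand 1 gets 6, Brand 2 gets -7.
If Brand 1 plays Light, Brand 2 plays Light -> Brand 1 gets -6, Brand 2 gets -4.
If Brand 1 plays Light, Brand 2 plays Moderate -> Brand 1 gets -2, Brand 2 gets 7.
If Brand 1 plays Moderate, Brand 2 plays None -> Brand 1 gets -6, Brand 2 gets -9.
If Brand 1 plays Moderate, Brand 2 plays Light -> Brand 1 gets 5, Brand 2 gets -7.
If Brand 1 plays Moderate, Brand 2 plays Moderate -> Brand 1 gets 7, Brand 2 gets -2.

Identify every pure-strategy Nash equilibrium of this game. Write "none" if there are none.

(None, None): Brand 1 can switch to Light (5 → 6). Not NE.
(None, Light): Brand 1 can switch to Moderate (0 → 5). Not NE.
(None, Moderate): Brand 1 can switch to Moderate (5 → 7). Not NE.
(Light, None): Brand 2 can switch to Light (-7 → -4). Not NE.
(Light, Light): Brand 1 can switch to None (-6 → 0). Not NE.
(Light, Moderate): Brand 1 can switch to None (-2 → 5). Not NE.
(Moderate, None): Brand 1 can switch to None (-6 → 5). Not NE.
(Moderate, Light): Brand 2 can switch to Moderate (-7 → -2). Not NE.
(Moderate, Moderate): Brand 1 gets 7, best alternative 5; Brand 2 gets -2, best alternative -7. No profitable deviation — NE.

(Moderate, Moderate)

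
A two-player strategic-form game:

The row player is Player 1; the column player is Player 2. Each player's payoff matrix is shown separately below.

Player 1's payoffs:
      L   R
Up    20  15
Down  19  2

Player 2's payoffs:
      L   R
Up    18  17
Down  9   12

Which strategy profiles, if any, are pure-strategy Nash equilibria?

The unique pure-strategy Nash equilibrium is (Up, L).

Check each profile: it is a Nash equilibrium iff no player can strictly gain by switching unilaterally.
(Up, L): Player 1 gets 20, best alternative 19; Player 2 gets 18, best alternative 17. No profitable deviation — NE.
(Up, R): Player 2 can switch to L (17 → 18). Not NE.
(Down, L): Player 1 can switch to Up (19 → 20). Not NE.
(Down, R): Player 1 can switch to Up (2 → 15). Not NE.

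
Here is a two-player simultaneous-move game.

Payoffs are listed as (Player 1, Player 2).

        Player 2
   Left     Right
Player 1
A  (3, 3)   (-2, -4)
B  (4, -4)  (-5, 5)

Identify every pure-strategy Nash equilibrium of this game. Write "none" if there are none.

Check each profile: it is a Nash equilibrium iff no player can strictly gain by switching unilaterally.
(A, Left): Player 1 can switch to B (3 → 4). Not NE.
(A, Right): Player 2 can switch to Left (-4 → 3). Not NE.
(B, Left): Player 2 can switch to Right (-4 → 5). Not NE.
(B, Right): Player 1 can switch to A (-5 → -2). Not NE.

This game has no pure Nash equilibrium.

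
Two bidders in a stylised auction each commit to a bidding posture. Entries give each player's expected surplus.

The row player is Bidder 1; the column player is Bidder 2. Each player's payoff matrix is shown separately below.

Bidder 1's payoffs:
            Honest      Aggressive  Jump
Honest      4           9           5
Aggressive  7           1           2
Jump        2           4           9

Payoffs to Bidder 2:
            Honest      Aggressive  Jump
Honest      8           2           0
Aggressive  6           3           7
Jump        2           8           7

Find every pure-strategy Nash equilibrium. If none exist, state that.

(Honest, Honest): Bidder 1 can switch to Aggressive (4 → 7). Not NE.
(Honest, Aggressive): Bidder 2 can switch to Honest (2 → 8). Not NE.
(Honest, Jump): Bidder 1 can switch to Jump (5 → 9). Not NE.
(Aggressive, Honest): Bidder 2 can switch to Jump (6 → 7). Not NE.
(Aggressive, Aggressive): Bidder 1 can switch to Honest (1 → 9). Not NE.
(Aggressive, Jump): Bidder 1 can switch to Honest (2 → 5). Not NE.
(The remaining 3 profiles each have a profitable deviation by the same check.)

There is no pure-strategy Nash equilibrium.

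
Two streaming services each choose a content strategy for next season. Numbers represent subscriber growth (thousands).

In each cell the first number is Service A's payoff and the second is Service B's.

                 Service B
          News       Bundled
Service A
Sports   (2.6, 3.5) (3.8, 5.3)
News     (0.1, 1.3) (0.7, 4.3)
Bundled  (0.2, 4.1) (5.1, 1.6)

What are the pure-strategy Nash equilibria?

There is no pure-strategy Nash equilibrium.

Service A against News: payoffs 2.6, 0.1, 0.2 → best response Sports.
Service A against Bundled: payoffs 3.8, 0.7, 5.1 → best response Bundled.
Service B against Sports: payoffs 3.5, 5.3 → best response Bundled.
Service B against News: payoffs 1.3, 4.3 → best response Bundled.
Service B against Bundled: payoffs 4.1, 1.6 → best response News.
No profile is a mutual best response for all players.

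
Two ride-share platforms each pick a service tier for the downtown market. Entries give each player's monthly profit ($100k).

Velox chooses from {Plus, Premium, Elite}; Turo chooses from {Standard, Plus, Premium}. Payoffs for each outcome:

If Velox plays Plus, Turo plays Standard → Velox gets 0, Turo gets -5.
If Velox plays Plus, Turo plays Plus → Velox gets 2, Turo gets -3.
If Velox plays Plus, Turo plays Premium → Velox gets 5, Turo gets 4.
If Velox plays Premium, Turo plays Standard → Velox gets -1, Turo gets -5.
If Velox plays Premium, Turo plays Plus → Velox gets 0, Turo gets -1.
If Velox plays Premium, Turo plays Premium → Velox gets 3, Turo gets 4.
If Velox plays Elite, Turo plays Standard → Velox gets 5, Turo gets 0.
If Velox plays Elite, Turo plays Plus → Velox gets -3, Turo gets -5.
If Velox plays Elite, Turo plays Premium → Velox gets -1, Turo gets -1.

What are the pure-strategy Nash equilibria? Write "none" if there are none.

(Plus, Standard): Velox can switch to Elite (0 → 5). Not NE.
(Plus, Plus): Turo can switch to Premium (-3 → 4). Not NE.
(Plus, Premium): Velox gets 5, best alternative 3; Turo gets 4, best alternative -3. No profitable deviation — NE.
(Premium, Standard): Velox can switch to Plus (-1 → 0). Not NE.
(Premium, Plus): Velox can switch to Plus (0 → 2). Not NE.
(Premium, Premium): Velox can switch to Plus (3 → 5). Not NE.
(Elite, Standard): Velox gets 5, best alternative 0; Turo gets 0, best alternative -1. No profitable deviation — NE.
(Elite, Plus): Velox can switch to Plus (-3 → 2). Not NE.
(Elite, Premium): Velox can switch to Plus (-1 → 5). Not NE.

The pure Nash equilibria are (Plus, Premium), (Elite, Standard).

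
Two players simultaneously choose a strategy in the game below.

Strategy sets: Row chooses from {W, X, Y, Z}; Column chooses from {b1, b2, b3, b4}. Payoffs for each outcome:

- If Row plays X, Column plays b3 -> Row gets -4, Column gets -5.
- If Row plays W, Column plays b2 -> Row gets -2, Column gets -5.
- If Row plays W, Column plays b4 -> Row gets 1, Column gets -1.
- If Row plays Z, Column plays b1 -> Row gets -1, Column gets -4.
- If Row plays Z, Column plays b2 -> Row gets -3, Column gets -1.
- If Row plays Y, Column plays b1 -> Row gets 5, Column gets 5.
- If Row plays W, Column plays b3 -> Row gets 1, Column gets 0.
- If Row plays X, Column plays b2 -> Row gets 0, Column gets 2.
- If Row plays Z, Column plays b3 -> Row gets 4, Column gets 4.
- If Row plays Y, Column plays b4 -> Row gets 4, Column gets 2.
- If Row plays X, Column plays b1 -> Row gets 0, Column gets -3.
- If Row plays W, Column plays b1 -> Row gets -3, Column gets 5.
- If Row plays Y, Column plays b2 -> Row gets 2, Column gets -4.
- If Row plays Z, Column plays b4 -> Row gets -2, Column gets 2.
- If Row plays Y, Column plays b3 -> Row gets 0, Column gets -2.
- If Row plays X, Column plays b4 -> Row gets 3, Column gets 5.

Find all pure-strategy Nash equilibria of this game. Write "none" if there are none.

Pure-strategy Nash equilibria: (Y, b1), (Z, b3)

Row against b1: payoffs -3, 0, 5, -1 → best response Y.
Row against b2: payoffs -2, 0, 2, -3 → best response Y.
Row against b3: payoffs 1, -4, 0, 4 → best response Z.
Row against b4: payoffs 1, 3, 4, -2 → best response Y.
Column against W: payoffs 5, -5, 0, -1 → best response b1.
Column against X: payoffs -3, 2, -5, 5 → best response b4.
Column against Y: payoffs 5, -4, -2, 2 → best response b1.
Column against Z: payoffs -4, -1, 4, 2 → best response b3.
Mutual best responses: (Y, b1); (Z, b3).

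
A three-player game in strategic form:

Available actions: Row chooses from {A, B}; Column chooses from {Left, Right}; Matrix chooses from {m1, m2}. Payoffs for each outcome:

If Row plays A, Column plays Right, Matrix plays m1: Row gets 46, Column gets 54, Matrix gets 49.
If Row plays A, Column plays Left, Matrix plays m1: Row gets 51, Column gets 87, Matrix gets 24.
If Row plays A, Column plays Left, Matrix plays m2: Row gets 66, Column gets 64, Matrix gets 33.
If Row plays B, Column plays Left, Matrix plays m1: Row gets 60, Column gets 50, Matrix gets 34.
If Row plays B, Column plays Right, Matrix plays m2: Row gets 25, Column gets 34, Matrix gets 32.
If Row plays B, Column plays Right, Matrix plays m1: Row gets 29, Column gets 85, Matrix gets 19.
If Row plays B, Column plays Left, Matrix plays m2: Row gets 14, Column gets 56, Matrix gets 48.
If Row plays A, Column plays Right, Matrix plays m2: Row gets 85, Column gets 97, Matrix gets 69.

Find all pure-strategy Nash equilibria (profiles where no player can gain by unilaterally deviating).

Mark each player's best response to every combination of opponents' strategies; a profile where every player is best-responding is a pure Nash equilibrium.
Row against (Left, m1): payoffs 51, 60 → best response B.
Row against (Left, m2): payoffs 66, 14 → best response A.
Row against (Right, m1): payoffs 46, 29 → best response A.
Row against (Right, m2): payoffs 85, 25 → best response A.
Column against (A, m1): payoffs 87, 54 → best response Left.
Column against (A, m2): payoffs 64, 97 → best response Right.
Column against (B, m1): payoffs 50, 85 → best response Right.
Column against (B, m2): payoffs 56, 34 → best response Left.
Matrix against (A, Left): payoffs 24, 33 → best response m2.
Matrix against (A, Right): payoffs 49, 69 → best response m2.
Matrix against (B, Left): payoffs 34, 48 → best response m2.
Matrix against (B, Right): payoffs 19, 32 → best response m2.
Mutual best responses: (A, Right, m2).

The unique pure-strategy Nash equilibrium is (A, Right, m2).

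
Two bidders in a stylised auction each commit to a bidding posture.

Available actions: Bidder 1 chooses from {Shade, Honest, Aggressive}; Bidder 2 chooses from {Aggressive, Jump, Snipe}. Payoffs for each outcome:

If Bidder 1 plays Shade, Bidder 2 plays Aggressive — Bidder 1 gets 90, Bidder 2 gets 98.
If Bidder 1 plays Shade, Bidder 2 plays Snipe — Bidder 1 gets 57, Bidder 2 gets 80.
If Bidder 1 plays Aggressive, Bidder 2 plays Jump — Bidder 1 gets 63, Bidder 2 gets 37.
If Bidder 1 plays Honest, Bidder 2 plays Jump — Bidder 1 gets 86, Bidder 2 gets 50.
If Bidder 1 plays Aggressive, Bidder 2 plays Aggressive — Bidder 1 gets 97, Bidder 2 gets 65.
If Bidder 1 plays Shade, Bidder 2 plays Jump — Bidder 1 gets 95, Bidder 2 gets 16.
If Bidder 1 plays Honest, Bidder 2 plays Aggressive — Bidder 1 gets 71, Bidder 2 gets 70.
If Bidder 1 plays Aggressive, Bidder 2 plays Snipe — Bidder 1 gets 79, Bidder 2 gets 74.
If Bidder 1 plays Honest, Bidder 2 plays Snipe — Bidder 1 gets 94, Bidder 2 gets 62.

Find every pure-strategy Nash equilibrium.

For each player, find the best response to each opponent profile; mutual best responses are the pure NE.
Bidder 1 against Aggressive: payoffs 90, 71, 97 → best response Aggressive.
Bidder 1 against Jump: payoffs 95, 86, 63 → best response Shade.
Bidder 1 against Snipe: payoffs 57, 94, 79 → best response Honest.
Bidder 2 against Shade: payoffs 98, 16, 80 → best response Aggressive.
Bidder 2 against Honest: payoffs 70, 50, 62 → best response Aggressive.
Bidder 2 against Aggressive: payoffs 65, 37, 74 → best response Snipe.
No profile is a mutual best response for all players.

There is no pure-strategy Nash equilibrium.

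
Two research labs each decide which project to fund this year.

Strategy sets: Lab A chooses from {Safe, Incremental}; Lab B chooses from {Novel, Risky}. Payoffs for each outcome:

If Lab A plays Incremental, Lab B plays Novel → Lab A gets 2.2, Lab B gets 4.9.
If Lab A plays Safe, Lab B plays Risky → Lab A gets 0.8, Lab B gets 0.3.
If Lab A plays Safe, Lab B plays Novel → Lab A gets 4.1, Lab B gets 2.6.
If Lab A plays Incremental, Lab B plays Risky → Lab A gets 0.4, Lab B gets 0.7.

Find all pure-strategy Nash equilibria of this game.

The unique pure-strategy Nash equilibrium is (Safe, Novel).

Lab A against Novel: payoffs 4.1, 2.2 → best response Safe.
Lab A against Risky: payoffs 0.8, 0.4 → best response Safe.
Lab B against Safe: payoffs 2.6, 0.3 → best response Novel.
Lab B against Incremental: payoffs 4.9, 0.7 → best response Novel.
Mutual best responses: (Safe, Novel).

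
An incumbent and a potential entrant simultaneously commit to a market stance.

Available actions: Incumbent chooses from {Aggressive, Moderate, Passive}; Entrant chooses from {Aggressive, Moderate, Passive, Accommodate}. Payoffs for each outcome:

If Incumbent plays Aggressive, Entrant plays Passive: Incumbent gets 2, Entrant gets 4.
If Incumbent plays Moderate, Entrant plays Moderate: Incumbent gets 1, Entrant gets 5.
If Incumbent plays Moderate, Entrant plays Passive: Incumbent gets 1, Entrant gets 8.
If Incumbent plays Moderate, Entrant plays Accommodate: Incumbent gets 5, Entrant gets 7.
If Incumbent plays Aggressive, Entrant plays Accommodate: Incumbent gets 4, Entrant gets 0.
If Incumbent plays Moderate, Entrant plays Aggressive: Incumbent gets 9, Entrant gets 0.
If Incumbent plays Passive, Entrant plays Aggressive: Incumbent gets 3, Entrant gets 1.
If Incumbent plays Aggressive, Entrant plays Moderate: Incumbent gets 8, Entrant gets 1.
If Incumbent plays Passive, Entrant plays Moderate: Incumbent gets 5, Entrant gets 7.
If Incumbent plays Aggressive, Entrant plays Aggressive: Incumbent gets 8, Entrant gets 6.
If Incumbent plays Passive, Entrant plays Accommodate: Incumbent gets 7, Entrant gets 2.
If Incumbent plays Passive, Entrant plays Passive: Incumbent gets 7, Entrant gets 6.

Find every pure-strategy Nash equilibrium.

No pure-strategy Nash equilibrium.

For each strategy profile, look for a profitable unilateral deviation.
(Aggressive, Aggressive): Incumbent can switch to Moderate (8 → 9). Not NE.
(Aggressive, Moderate): Entrant can switch to Aggressive (1 → 6). Not NE.
(Aggressive, Passive): Incumbent can switch to Passive (2 → 7). Not NE.
(Aggressive, Accommodate): Incumbent can switch to Moderate (4 → 5). Not NE.
(Moderate, Aggressive): Entrant can switch to Moderate (0 → 5). Not NE.
(Moderate, Moderate): Incumbent can switch to Aggressive (1 → 8). Not NE.
(The remaining 6 profiles each have a profitable deviation by the same check.)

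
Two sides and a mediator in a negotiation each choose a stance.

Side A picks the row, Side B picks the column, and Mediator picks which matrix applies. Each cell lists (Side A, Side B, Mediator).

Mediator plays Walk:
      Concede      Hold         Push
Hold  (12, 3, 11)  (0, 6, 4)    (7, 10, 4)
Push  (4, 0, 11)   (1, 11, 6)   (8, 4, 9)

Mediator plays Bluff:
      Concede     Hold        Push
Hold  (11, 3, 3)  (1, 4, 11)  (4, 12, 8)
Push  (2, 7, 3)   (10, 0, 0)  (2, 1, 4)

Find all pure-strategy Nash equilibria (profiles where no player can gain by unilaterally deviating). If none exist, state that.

(Hold, Concede, Walk): Side B can switch to Hold (3 → 6). Not NE.
(Hold, Concede, Bluff): Side B can switch to Hold (3 → 4). Not NE.
(Hold, Hold, Walk): Side A can switch to Push (0 → 1). Not NE.
(Hold, Hold, Bluff): Side A can switch to Push (1 → 10). Not NE.
(Hold, Push, Walk): Side A can switch to Push (7 → 8). Not NE.
(Hold, Push, Bluff): Side A gets 4, best alternative 2; Side B gets 12, best alternative 4; Mediator gets 8, best alternative 4. No profitable deviation — NE.
(Push, Concede, Walk): Side A can switch to Hold (4 → 12). Not NE.
(Push, Concede, Bluff): Side A can switch to Hold (2 → 11). Not NE.
(Push, Hold, Walk): Side A gets 1, best alternative 0; Side B gets 11, best alternative 4; Mediator gets 6, best alternative 0. No profitable deviation — NE.
(Push, Hold, Bluff): Side B can switch to Concede (0 → 7). Not NE.
(The remaining 2 profiles each have a profitable deviation by the same check.)

(Hold, Push, Bluff), (Push, Hold, Walk)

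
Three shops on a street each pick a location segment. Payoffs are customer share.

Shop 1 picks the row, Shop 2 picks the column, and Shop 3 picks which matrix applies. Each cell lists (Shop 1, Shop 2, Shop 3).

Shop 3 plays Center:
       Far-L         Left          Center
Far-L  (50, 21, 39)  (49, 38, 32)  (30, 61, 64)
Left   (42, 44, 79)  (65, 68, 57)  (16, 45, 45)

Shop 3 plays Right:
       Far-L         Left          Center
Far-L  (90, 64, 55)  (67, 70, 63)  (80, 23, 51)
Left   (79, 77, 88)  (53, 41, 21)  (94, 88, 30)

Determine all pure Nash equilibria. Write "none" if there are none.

For each strategy profile, look for a profitable unilateral deviation.
(Far-L, Far-L, Center): Shop 2 can switch to Left (21 → 38). Not NE.
(Far-L, Far-L, Right): Shop 2 can switch to Left (64 → 70). Not NE.
(Far-L, Left, Center): Shop 1 can switch to Left (49 → 65). Not NE.
(Far-L, Left, Right): Shop 1 gets 67, best alternative 53; Shop 2 gets 70, best alternative 64; Shop 3 gets 63, best alternative 32. No profitable deviation — NE.
(Far-L, Center, Center): Shop 1 gets 30, best alternative 16; Shop 2 gets 61, best alternative 38; Shop 3 gets 64, best alternative 51. No profitable deviation — NE.
(Far-L, Center, Right): Shop 1 can switch to Left (80 → 94). Not NE.
(Left, Far-L, Center): Shop 1 can switch to Far-L (42 → 50). Not NE.
(Left, Far-L, Right): Shop 1 can switch to Far-L (79 → 90). Not NE.
(Left, Left, Center): Shop 1 gets 65, best alternative 49; Shop 2 gets 68, best alternative 45; Shop 3 gets 57, best alternative 21. No profitable deviation — NE.
(The remaining 3 profiles each have a profitable deviation by the same check.)

(Far-L, Left, Right); (Far-L, Center, Center); (Left, Left, Center)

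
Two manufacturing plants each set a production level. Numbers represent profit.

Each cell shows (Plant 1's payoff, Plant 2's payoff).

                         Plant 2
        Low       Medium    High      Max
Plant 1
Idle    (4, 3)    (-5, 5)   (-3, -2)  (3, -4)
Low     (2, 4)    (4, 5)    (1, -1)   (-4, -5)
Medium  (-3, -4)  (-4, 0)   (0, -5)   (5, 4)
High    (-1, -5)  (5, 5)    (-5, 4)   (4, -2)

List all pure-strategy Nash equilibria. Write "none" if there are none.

For each strategy profile, look for a profitable unilateral deviation.
(Idle, Low): Plant 2 can switch to Medium (3 → 5). Not NE.
(Idle, Medium): Plant 1 can switch to Low (-5 → 4). Not NE.
(Idle, High): Plant 1 can switch to Low (-3 → 1). Not NE.
(Idle, Max): Plant 1 can switch to Medium (3 → 5). Not NE.
(Low, Low): Plant 1 can switch to Idle (2 → 4). Not NE.
(Low, Medium): Plant 1 can switch to High (4 → 5). Not NE.
(Low, High): Plant 2 can switch to Low (-1 → 4). Not NE.
(Low, Max): Plant 1 can switch to Idle (-4 → 3). Not NE.
(Medium, Max): Plant 1 gets 5, best alternative 4; Plant 2 gets 4, best alternative 0. No profitable deviation — NE.
(High, Medium): Plant 1 gets 5, best alternative 4; Plant 2 gets 5, best alternative 4. No profitable deviation — NE.
(The remaining 6 profiles each have a profitable deviation by the same check.)

(Medium, Max), (High, Medium)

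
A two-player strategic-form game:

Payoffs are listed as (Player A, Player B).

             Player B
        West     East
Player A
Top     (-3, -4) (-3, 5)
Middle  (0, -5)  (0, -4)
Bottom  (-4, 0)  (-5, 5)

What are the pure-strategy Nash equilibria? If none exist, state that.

Mark each player's best response to every combination of opponents' strategies; a profile where every player is best-responding is a pure Nash equilibrium.
Player A against West: payoffs -3, 0, -4 → best response Middle.
Player A against East: payoffs -3, 0, -5 → best response Middle.
Player B against Top: payoffs -4, 5 → best response East.
Player B against Middle: payoffs -5, -4 → best response East.
Player B against Bottom: payoffs 0, 5 → best response East.
Mutual best responses: (Middle, East).

(Middle, East)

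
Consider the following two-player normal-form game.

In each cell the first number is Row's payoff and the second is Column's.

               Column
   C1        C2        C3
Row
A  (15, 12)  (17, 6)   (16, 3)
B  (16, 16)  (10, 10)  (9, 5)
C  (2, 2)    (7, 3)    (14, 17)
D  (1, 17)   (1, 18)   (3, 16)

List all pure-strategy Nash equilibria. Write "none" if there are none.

(B, C1)

(A, C1): Row can switch to B (15 → 16). Not NE.
(A, C2): Column can switch to C1 (6 → 12). Not NE.
(A, C3): Column can switch to C1 (3 → 12). Not NE.
(B, C1): Row gets 16, best alternative 15; Column gets 16, best alternative 10. No profitable deviation — NE.
(B, C2): Row can switch to A (10 → 17). Not NE.
(B, C3): Row can switch to A (9 → 16). Not NE.
(C, C1): Row can switch to A (2 → 15). Not NE.
(C, C2): Row can switch to A (7 → 17). Not NE.
(C, C3): Row can switch to A (14 → 16). Not NE.
(D, C1): Row can switch to A (1 → 15). Not NE.
(D, C2): Row can switch to A (1 → 17). Not NE.
(The remaining 1 profile has a profitable deviation by the same check.)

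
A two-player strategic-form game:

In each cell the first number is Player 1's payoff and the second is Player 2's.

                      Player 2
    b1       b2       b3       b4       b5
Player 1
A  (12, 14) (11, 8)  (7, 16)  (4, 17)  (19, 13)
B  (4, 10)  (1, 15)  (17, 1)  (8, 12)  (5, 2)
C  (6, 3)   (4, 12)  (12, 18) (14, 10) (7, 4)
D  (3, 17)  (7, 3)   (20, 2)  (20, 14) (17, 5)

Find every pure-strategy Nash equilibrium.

(A, b1): Player 2 can switch to b3 (14 → 16). Not NE.
(A, b2): Player 2 can switch to b1 (8 → 14). Not NE.
(A, b3): Player 1 can switch to B (7 → 17). Not NE.
(A, b4): Player 1 can switch to B (4 → 8). Not NE.
(A, b5): Player 2 can switch to b1 (13 → 14). Not NE.
(B, b1): Player 1 can switch to A (4 → 12). Not NE.
(The remaining 14 profiles each have a profitable deviation by the same check.)

none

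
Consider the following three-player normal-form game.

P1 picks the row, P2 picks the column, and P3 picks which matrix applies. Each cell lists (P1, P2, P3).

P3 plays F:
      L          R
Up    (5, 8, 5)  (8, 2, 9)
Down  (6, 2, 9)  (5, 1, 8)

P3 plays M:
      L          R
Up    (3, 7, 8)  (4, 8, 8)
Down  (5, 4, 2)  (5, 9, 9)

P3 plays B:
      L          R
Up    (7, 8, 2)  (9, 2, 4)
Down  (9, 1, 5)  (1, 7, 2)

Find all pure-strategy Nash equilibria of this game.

The pure Nash equilibria are (Down, L, F); (Down, R, M).

P1 against (L, F): payoffs 5, 6 → best response Down.
P1 against (L, M): payoffs 3, 5 → best response Down.
P1 against (L, B): payoffs 7, 9 → best response Down.
P1 against (R, F): payoffs 8, 5 → best response Up.
P1 against (R, M): payoffs 4, 5 → best response Down.
P1 against (R, B): payoffs 9, 1 → best response Up.
P2 against (Up, F): payoffs 8, 2 → best response L.
P2 against (Up, M): payoffs 7, 8 → best response R.
P2 against (Up, B): payoffs 8, 2 → best response L.
P2 against (Down, F): payoffs 2, 1 → best response L.
P2 against (Down, M): payoffs 4, 9 → best response R.
P2 against (Down, B): payoffs 1, 7 → best response R.
P3 against (Up, L): payoffs 5, 8, 2 → best response M.
P3 against (Up, R): payoffs 9, 8, 4 → best response F.
P3 against (Down, L): payoffs 9, 2, 5 → best response F.
P3 against (Down, R): payoffs 8, 9, 2 → best response M.
Mutual best responses: (Down, L, F); (Down, R, M).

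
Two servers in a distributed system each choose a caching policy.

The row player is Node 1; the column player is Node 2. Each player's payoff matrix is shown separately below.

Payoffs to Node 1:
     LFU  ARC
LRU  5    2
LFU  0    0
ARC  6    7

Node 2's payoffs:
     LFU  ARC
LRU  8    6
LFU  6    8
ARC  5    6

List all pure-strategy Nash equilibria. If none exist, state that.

The unique pure-strategy Nash equilibrium is (ARC, ARC).

Node 1 against LFU: payoffs 5, 0, 6 → best response ARC.
Node 1 against ARC: payoffs 2, 0, 7 → best response ARC.
Node 2 against LRU: payoffs 8, 6 → best response LFU.
Node 2 against LFU: payoffs 6, 8 → best response ARC.
Node 2 against ARC: payoffs 5, 6 → best response ARC.
Mutual best responses: (ARC, ARC).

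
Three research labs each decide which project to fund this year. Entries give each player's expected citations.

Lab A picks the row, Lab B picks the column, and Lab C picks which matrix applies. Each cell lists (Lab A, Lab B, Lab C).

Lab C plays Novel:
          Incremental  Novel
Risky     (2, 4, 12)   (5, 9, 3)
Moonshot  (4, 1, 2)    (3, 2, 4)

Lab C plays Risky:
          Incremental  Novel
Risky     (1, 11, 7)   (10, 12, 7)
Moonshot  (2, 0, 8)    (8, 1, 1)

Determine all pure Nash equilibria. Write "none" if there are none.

The unique pure-strategy Nash equilibrium is (Risky, Novel, Risky).

Lab A against (Incremental, Novel): payoffs 2, 4 → best response Moonshot.
Lab A against (Incremental, Risky): payoffs 1, 2 → best response Moonshot.
Lab A against (Novel, Novel): payoffs 5, 3 → best response Risky.
Lab A against (Novel, Risky): payoffs 10, 8 → best response Risky.
Lab B against (Risky, Novel): payoffs 4, 9 → best response Novel.
Lab B against (Risky, Risky): payoffs 11, 12 → best response Novel.
Lab B against (Moonshot, Novel): payoffs 1, 2 → best response Novel.
Lab B against (Moonshot, Risky): payoffs 0, 1 → best response Novel.
Lab C against (Risky, Incremental): payoffs 12, 7 → best response Novel.
Lab C against (Risky, Novel): payoffs 3, 7 → best response Risky.
Lab C against (Moonshot, Incremental): payoffs 2, 8 → best response Risky.
Lab C against (Moonshot, Novel): payoffs 4, 1 → best response Novel.
Mutual best responses: (Risky, Novel, Risky).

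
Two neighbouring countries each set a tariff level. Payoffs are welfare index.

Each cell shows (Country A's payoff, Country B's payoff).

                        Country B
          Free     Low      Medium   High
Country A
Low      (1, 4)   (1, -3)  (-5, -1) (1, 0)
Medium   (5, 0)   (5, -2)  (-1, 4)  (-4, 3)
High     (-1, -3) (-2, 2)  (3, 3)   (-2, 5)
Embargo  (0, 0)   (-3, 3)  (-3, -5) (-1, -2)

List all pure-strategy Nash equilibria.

none

Country A against Free: payoffs 1, 5, -1, 0 → best response Medium.
Country A against Low: payoffs 1, 5, -2, -3 → best response Medium.
Country A against Medium: payoffs -5, -1, 3, -3 → best response High.
Country A against High: payoffs 1, -4, -2, -1 → best response Low.
Country B against Low: payoffs 4, -3, -1, 0 → best response Free.
Country B against Medium: payoffs 0, -2, 4, 3 → best response Medium.
Country B against High: payoffs -3, 2, 3, 5 → best response High.
Country B against Embargo: payoffs 0, 3, -5, -2 → best response Low.
No profile is a mutual best response for all players.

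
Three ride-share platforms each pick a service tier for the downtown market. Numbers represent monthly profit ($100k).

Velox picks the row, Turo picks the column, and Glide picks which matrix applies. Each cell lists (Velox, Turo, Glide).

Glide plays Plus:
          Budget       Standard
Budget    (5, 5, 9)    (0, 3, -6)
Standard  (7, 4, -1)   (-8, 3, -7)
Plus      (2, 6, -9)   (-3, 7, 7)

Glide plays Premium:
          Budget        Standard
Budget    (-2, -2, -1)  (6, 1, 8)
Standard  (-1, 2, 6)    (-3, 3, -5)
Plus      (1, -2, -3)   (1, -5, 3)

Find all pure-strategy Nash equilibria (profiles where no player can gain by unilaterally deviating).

Velox against (Budget, Plus): payoffs 5, 7, 2 → best response Standard.
Velox against (Budget, Premium): payoffs -2, -1, 1 → best response Plus.
Velox against (Standard, Plus): payoffs 0, -8, -3 → best response Budget.
Velox against (Standard, Premium): payoffs 6, -3, 1 → best response Budget.
Turo against (Budget, Plus): payoffs 5, 3 → best response Budget.
Turo against (Budget, Premium): payoffs -2, 1 → best response Standard.
Turo against (Standard, Plus): payoffs 4, 3 → best response Budget.
Turo against (Standard, Premium): payoffs 2, 3 → best response Standard.
Turo against (Plus, Plus): payoffs 6, 7 → best response Standard.
Turo against (Plus, Premium): payoffs -2, -5 → best response Budget.
Glide against (Budget, Budget): payoffs 9, -1 → best response Plus.
Glide against (Budget, Standard): payoffs -6, 8 → best response Premium.
Glide against (Standard, Budget): payoffs -1, 6 → best response Premium.
Glide against (Standard, Standard): payoffs -7, -5 → best response Premium.
Glide against (Plus, Budget): payoffs -9, -3 → best response Premium.
Glide against (Plus, Standard): payoffs 7, 3 → best response Plus.
Mutual best responses: (Budget, Standard, Premium); (Plus, Budget, Premium).

(Budget, Standard, Premium), (Plus, Budget, Premium)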